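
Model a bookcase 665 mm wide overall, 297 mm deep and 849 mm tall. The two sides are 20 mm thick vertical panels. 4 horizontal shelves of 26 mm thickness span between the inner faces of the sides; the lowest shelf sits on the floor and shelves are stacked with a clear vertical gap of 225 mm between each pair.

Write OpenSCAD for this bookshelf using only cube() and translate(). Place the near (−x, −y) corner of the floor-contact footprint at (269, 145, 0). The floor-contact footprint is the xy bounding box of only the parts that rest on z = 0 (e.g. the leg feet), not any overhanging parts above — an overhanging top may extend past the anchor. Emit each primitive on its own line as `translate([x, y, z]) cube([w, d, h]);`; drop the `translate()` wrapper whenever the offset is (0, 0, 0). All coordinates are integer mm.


translate([269, 145, 0]) cube([20, 297, 849]);
translate([914, 145, 0]) cube([20, 297, 849]);
translate([289, 145, 0]) cube([625, 297, 26]);
translate([289, 145, 251]) cube([625, 297, 26]);
translate([289, 145, 502]) cube([625, 297, 26]);
translate([289, 145, 753]) cube([625, 297, 26]);


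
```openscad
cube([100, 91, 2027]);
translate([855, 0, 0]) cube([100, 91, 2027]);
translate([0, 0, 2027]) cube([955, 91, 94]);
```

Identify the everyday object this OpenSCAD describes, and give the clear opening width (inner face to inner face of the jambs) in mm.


A door frame. The clear opening width is 755 mm.

Two 2027 mm tall posts with a header on top — a door frame. The left jamb is 100 mm wide at x = 0; the right jamb starts at x = 855. The clear opening is 855 − 100 = 755 mm.


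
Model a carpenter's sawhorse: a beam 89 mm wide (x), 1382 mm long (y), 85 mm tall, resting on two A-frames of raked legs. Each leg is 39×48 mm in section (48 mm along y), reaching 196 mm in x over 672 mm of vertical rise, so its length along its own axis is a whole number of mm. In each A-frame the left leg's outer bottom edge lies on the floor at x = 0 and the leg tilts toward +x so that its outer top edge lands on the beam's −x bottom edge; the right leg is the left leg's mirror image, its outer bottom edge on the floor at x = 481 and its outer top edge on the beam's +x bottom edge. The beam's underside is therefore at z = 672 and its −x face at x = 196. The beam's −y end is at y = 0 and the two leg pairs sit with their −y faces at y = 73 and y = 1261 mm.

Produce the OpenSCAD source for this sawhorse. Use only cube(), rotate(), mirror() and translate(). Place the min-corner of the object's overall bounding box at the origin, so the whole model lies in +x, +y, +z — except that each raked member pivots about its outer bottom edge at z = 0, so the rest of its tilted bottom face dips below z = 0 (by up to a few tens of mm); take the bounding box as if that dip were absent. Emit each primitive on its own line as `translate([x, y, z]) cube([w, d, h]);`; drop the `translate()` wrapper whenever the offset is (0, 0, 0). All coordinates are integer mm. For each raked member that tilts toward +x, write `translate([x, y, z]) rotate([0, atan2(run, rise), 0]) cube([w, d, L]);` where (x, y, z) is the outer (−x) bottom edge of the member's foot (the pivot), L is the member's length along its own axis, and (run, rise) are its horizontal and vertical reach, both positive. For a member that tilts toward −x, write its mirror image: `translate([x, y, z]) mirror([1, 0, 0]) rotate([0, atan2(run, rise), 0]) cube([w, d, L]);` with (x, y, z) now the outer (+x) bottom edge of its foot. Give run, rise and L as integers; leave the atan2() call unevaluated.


translate([196, 0, 672]) cube([89, 1382, 85]);
translate([0, 73, 0]) rotate([0, atan2(196, 672), 0]) cube([39, 48, 700]);
translate([481, 73, 0]) mirror([1, 0, 0]) rotate([0, atan2(196, 672), 0]) cube([39, 48, 700]);
translate([0, 1261, 0]) rotate([0, atan2(196, 672), 0]) cube([39, 48, 700]);
translate([481, 1261, 0]) mirror([1, 0, 0]) rotate([0, atan2(196, 672), 0]) cube([39, 48, 700]);


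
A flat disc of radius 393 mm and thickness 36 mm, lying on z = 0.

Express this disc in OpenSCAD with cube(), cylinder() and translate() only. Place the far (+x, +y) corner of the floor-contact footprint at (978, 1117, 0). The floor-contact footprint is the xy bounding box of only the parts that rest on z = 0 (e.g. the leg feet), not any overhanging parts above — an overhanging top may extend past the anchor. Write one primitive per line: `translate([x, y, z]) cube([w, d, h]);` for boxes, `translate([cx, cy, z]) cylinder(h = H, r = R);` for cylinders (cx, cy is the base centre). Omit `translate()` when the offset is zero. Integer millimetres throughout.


translate([585, 724, 0]) cylinder(h = 36, r = 393);


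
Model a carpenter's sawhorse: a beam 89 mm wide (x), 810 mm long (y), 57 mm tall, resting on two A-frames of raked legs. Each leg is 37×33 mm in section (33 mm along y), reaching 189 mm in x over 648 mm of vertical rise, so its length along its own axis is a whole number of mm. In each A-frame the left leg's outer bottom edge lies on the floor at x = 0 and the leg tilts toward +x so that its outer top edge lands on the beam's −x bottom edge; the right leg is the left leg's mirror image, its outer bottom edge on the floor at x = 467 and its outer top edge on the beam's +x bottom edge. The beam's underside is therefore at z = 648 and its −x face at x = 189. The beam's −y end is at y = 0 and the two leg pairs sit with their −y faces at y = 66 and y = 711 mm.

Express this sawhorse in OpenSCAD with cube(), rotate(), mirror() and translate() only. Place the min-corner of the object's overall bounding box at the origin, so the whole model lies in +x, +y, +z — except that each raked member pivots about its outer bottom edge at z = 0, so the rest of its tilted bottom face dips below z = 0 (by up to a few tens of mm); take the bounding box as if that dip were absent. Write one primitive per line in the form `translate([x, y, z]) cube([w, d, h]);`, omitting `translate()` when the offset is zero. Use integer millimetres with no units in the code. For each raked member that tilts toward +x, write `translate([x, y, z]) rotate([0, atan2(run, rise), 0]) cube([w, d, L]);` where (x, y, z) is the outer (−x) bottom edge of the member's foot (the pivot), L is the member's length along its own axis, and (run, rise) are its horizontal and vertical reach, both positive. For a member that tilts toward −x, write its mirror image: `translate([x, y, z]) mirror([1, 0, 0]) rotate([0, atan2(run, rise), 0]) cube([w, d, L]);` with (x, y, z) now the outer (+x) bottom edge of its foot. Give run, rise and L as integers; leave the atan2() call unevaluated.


translate([189, 0, 648]) cube([89, 810, 57]);
translate([0, 66, 0]) rotate([0, atan2(189, 648), 0]) cube([37, 33, 675]);
translate([467, 66, 0]) mirror([1, 0, 0]) rotate([0, atan2(189, 648), 0]) cube([37, 33, 675]);
translate([0, 711, 0]) rotate([0, atan2(189, 648), 0]) cube([37, 33, 675]);
translate([467, 711, 0]) mirror([1, 0, 0]) rotate([0, atan2(189, 648), 0]) cube([37, 33, 675]);


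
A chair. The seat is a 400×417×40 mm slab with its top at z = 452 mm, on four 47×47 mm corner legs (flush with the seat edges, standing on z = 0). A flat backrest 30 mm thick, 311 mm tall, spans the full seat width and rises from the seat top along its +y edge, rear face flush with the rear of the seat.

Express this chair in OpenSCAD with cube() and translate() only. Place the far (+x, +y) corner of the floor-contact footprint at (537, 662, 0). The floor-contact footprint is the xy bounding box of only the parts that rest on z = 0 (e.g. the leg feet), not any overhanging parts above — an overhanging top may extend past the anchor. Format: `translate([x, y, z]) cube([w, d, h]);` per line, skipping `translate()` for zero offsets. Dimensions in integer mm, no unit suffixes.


translate([137, 245, 412]) cube([400, 417, 40]);
translate([137, 245, 0]) cube([47, 47, 412]);
translate([490, 245, 0]) cube([47, 47, 412]);
translate([137, 615, 0]) cube([47, 47, 412]);
translate([490, 615, 0]) cube([47, 47, 412]);
translate([137, 632, 452]) cube([400, 30, 311]);


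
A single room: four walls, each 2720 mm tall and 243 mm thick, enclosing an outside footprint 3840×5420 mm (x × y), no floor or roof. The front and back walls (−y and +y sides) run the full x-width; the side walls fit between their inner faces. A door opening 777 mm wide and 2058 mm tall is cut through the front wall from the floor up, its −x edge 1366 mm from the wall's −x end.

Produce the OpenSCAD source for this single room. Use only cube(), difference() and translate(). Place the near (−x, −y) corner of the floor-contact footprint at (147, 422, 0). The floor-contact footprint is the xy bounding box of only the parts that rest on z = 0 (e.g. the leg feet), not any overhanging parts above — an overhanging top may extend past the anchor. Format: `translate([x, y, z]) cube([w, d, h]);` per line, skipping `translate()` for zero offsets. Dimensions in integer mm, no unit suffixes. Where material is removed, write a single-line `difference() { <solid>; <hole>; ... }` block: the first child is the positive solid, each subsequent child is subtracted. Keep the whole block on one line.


difference() { translate([147, 422, 0]) cube([3840, 243, 2720]); translate([1513, 422, 0]) cube([777, 243, 2058]); }
translate([147, 5599, 0]) cube([3840, 243, 2720]);
translate([147, 665, 0]) cube([243, 4934, 2720]);
translate([3744, 665, 0]) cube([243, 4934, 2720]);


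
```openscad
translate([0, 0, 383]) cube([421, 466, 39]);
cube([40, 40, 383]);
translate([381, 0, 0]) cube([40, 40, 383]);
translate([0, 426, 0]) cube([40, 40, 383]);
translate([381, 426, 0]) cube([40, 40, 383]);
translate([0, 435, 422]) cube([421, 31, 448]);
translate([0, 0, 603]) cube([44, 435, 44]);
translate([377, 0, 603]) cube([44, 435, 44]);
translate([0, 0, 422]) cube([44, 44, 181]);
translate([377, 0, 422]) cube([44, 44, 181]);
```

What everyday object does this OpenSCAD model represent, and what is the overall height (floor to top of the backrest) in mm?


A chair. The overall height is 870 mm.

A slab on four corner posts with a tall panel at the back — a chair. The seat slab sits at z = 383 with thickness 39, and the 448 mm backrest starts at the seat top, so the overall height is 383 + 39 + 448 = 870 mm.


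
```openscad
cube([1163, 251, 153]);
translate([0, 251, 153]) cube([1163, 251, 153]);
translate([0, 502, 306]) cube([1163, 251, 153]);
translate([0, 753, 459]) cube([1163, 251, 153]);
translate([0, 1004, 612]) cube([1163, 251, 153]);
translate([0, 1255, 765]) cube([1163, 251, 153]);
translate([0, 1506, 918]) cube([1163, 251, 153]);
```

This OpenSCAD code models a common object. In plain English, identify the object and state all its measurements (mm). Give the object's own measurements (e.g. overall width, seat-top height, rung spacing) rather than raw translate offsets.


A straight staircase of 7 solid steps. Each step is 1163 mm wide (x), 251 mm deep (y, the going) and 153 mm tall (the rise). The first step rests on the floor; each subsequent step sits one going further in +y and one rise higher in +z, directly behind and above the previous step with no overlap.


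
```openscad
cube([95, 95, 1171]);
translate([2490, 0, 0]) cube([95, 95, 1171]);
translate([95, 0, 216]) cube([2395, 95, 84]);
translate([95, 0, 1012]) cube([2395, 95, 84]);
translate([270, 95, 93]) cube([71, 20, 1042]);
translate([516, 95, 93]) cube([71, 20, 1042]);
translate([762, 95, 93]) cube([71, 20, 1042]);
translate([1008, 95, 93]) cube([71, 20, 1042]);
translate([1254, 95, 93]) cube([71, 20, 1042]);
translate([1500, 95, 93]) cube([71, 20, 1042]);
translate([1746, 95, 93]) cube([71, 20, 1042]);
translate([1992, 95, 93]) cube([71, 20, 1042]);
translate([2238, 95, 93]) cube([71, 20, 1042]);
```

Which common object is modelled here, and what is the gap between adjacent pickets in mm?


A fence section. The picket gap is 175 mm.

Two posts, two rails, 9 pickets — a fence section. Span 2395 mm holds 9 pickets of 71 mm with 10 equal gaps: ⌊(2395 − 9·71) / 10⌋ = 175 mm.


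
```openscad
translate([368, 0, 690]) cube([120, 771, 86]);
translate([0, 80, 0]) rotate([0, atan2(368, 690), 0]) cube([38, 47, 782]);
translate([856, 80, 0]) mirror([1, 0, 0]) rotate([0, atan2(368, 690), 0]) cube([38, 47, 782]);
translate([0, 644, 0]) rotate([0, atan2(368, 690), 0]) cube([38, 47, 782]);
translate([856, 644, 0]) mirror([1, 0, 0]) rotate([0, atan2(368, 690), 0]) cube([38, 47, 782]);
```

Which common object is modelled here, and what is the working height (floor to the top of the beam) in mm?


A sawhorse. The overall height is 776 mm.

A beam across two mirrored pairs of raked legs — a sawhorse. The beam's underside is at z = 690 (matching the legs' vertical rise in atan2(368, 690)) and the beam is 86 mm tall, so its top is at 690 + 86 = 776 mm. The raked legs top out at the beam's underside, so that is the highest point.


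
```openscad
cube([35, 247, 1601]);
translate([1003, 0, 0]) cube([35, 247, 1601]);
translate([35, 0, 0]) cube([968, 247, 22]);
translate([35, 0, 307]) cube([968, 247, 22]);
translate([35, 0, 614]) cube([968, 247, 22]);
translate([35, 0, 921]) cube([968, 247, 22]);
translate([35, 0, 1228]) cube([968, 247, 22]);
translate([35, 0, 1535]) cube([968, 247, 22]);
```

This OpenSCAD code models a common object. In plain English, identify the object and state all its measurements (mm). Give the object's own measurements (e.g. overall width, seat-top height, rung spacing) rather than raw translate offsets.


An open bookshelf. Two side panels, each 35 mm thick, 247 mm deep and 1601 mm tall, stand 1038 mm apart (outside-to-outside). Between them sit 6 shelves, each 22 mm thick and 247 mm deep, spanning the full gap between the sides. The bottom shelf rests on the floor (its underside at z = 0) and the clear gap between one shelf's top and the next shelf's underside is 285 mm.


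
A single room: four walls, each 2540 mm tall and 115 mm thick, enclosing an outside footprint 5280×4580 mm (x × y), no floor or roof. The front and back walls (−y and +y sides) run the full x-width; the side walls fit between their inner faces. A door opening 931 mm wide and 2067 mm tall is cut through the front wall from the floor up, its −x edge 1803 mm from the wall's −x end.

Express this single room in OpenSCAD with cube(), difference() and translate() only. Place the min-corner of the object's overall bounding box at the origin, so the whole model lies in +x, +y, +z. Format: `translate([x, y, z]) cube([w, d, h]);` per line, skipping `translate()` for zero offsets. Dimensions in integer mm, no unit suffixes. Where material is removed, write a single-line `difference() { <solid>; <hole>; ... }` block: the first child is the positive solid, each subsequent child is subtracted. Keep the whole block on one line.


difference() { cube([5280, 115, 2540]); translate([1803, 0, 0]) cube([931, 115, 2067]); }
translate([0, 4465, 0]) cube([5280, 115, 2540]);
translate([0, 115, 0]) cube([115, 4350, 2540]);
translate([5165, 115, 0]) cube([115, 4350, 2540]);


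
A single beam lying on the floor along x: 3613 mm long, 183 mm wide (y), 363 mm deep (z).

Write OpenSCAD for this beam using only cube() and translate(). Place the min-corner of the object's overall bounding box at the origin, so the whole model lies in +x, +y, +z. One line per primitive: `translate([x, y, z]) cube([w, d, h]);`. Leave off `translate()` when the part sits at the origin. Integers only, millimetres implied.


cube([3613, 183, 363]);


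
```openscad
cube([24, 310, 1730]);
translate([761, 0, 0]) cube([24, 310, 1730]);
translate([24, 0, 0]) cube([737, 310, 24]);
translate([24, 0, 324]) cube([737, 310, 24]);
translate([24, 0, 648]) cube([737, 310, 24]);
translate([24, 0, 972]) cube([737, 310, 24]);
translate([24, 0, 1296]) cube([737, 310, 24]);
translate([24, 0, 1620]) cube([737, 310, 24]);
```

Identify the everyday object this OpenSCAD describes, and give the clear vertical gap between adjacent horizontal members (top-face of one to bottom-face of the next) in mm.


A bookshelf. The clear shelf gap is 300 mm.

Two tall side panels with 6 horizontal boards between them — a bookshelf. The first two shelf undersides are at z = 0 and z = 324; with shelf thickness 24, the clear gap is 324 − 0 − 24 = 300 mm.


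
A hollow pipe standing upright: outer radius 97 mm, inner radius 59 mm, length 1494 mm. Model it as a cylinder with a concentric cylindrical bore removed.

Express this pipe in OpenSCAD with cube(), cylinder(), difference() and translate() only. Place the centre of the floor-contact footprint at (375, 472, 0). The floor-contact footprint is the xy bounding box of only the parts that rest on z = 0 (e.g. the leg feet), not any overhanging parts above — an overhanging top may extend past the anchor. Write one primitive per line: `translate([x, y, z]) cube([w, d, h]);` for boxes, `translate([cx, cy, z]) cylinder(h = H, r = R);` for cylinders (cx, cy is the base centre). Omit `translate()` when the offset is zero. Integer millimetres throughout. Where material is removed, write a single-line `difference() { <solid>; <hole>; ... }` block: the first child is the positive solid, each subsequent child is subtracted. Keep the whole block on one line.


difference() { translate([375, 472, 0]) cylinder(h = 1494, r = 97); translate([375, 472, 0]) cylinder(h = 1494, r = 59); }


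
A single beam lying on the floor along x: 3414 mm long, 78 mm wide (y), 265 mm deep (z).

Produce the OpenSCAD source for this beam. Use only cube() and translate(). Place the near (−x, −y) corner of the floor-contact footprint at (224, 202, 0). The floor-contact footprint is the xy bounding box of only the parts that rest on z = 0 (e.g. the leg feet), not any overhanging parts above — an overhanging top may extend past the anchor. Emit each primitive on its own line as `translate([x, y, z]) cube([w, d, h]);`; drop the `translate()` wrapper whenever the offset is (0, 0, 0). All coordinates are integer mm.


translate([224, 202, 0]) cube([3414, 78, 265]);


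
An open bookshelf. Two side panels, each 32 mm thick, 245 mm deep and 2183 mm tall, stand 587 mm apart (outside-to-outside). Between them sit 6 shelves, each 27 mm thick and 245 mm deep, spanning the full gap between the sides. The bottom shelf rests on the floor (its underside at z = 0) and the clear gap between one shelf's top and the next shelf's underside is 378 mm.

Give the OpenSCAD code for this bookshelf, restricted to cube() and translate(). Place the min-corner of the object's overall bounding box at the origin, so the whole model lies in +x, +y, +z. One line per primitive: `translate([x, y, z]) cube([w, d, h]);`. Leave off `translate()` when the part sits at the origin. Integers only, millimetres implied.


cube([32, 245, 2183]);
translate([555, 0, 0]) cube([32, 245, 2183]);
translate([32, 0, 0]) cube([523, 245, 27]);
translate([32, 0, 405]) cube([523, 245, 27]);
translate([32, 0, 810]) cube([523, 245, 27]);
translate([32, 0, 1215]) cube([523, 245, 27]);
translate([32, 0, 1620]) cube([523, 245, 27]);
translate([32, 0, 2025]) cube([523, 245, 27]);


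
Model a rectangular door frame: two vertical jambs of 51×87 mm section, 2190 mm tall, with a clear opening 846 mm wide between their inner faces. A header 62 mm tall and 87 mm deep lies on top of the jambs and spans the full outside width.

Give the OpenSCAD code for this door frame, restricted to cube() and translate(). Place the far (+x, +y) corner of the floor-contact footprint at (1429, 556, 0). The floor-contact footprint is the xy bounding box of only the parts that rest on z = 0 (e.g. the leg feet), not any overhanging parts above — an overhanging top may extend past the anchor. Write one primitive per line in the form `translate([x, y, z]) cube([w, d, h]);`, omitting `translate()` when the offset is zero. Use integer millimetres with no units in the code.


translate([481, 469, 0]) cube([51, 87, 2190]);
translate([1378, 469, 0]) cube([51, 87, 2190]);
translate([481, 469, 2190]) cube([948, 87, 62]);


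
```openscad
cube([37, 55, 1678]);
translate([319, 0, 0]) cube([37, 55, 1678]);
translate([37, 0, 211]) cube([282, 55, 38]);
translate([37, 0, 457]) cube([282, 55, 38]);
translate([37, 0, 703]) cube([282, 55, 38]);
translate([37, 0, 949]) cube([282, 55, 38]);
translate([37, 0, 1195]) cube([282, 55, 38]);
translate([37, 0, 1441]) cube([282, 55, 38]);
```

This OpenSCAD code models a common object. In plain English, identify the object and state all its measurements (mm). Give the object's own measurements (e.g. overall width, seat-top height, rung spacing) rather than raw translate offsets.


A straight ladder. Two 37×55 mm vertical rails, 1678 mm tall, stand 356 mm apart (outside-to-outside) with their front faces coplanar on the −y side. 6 rungs, each 55 mm deep and 38 mm tall, span between the inner faces of the rails, front faces flush with the rails. The lowest rung's underside is at z = 211 mm and rungs are spaced 246 mm apart (underside to underside).


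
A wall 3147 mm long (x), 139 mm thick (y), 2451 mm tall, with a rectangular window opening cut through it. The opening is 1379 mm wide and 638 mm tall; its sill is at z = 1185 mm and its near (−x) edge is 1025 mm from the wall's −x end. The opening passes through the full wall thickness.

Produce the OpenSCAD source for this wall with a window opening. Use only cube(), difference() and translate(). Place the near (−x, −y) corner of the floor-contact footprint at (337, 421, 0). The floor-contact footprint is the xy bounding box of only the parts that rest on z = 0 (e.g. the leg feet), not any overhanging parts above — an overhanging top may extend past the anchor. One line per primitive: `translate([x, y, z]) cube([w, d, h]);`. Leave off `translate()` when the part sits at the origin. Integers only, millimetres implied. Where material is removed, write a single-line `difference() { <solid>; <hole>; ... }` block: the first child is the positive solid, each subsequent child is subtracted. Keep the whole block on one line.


difference() { translate([337, 421, 0]) cube([3147, 139, 2451]); translate([1362, 421, 1185]) cube([1379, 139, 638]); }


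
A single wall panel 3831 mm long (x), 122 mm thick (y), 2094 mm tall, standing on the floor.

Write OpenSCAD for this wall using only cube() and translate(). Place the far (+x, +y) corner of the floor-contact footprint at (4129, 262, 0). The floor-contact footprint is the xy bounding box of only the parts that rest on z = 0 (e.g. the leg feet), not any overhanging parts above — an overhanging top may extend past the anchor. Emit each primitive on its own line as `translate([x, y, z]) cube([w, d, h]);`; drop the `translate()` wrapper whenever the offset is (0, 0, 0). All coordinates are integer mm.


translate([298, 140, 0]) cube([3831, 122, 2094]);


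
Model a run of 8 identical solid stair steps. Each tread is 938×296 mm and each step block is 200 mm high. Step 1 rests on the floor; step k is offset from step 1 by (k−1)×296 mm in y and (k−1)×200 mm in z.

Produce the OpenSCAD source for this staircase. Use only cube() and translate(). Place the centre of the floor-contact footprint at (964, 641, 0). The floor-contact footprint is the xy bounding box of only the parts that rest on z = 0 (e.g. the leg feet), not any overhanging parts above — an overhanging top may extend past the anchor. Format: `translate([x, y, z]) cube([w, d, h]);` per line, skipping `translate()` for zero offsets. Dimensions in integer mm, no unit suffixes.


translate([495, 493, 0]) cube([938, 296, 200]);
translate([495, 789, 200]) cube([938, 296, 200]);
translate([495, 1085, 400]) cube([938, 296, 200]);
translate([495, 1381, 600]) cube([938, 296, 200]);
translate([495, 1677, 800]) cube([938, 296, 200]);
translate([495, 1973, 1000]) cube([938, 296, 200]);
translate([495, 2269, 1200]) cube([938, 296, 200]);
translate([495, 2565, 1400]) cube([938, 296, 200]);


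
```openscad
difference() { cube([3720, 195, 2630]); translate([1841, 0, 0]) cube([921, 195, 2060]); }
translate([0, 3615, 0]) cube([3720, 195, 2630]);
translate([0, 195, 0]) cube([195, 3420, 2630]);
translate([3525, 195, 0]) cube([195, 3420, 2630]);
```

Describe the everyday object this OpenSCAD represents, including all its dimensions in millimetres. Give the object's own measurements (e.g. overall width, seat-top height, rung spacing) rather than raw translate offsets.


A single room: four walls, each 2630 mm tall and 195 mm thick, enclosing an outside footprint 3720×3810 mm (x × y), no floor or roof. The front and back walls (−y and +y sides) run the full x-width; the side walls fit between their inner faces. A door opening 921 mm wide and 2060 mm tall is cut through the front wall from the floor up, its −x edge 1841 mm from the wall's −x end.


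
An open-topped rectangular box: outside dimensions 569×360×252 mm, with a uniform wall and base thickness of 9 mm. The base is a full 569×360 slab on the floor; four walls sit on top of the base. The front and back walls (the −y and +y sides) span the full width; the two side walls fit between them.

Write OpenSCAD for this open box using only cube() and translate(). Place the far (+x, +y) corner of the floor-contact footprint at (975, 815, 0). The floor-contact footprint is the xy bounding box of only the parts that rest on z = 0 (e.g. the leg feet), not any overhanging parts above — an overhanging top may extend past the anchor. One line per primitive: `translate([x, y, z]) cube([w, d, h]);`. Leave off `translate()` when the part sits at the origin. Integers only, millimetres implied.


translate([406, 455, 0]) cube([569, 360, 9]);
translate([406, 455, 9]) cube([569, 9, 243]);
translate([406, 806, 9]) cube([569, 9, 243]);
translate([406, 464, 9]) cube([9, 342, 243]);
translate([966, 464, 9]) cube([9, 342, 243]);


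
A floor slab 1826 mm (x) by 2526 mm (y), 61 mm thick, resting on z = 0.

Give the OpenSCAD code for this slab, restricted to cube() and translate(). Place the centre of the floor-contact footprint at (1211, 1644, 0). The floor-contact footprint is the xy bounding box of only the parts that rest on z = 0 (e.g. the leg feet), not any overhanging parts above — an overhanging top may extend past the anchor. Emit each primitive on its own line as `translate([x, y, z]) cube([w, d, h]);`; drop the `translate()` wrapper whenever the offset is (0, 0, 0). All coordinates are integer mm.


translate([298, 381, 0]) cube([1826, 2526, 61]);


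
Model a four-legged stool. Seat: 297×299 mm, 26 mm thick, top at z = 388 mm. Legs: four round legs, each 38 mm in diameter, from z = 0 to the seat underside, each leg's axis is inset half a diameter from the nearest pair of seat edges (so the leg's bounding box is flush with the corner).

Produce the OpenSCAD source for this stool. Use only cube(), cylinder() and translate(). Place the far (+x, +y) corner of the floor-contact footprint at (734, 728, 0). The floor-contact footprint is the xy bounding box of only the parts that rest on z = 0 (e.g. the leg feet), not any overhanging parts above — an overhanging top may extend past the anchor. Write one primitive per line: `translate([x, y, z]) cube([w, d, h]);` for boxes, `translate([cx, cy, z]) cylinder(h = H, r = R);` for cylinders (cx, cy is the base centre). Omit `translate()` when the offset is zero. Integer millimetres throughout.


// leg_h = 388 - 26 = 362
translate([437, 429, 362]) cube([297, 299, 26]);
translate([456, 448, 0]) cylinder(h = 362, r = 19);
translate([715, 448, 0]) cylinder(h = 362, r = 19);
translate([456, 709, 0]) cylinder(h = 362, r = 19);
translate([715, 709, 0]) cylinder(h = 362, r = 19);


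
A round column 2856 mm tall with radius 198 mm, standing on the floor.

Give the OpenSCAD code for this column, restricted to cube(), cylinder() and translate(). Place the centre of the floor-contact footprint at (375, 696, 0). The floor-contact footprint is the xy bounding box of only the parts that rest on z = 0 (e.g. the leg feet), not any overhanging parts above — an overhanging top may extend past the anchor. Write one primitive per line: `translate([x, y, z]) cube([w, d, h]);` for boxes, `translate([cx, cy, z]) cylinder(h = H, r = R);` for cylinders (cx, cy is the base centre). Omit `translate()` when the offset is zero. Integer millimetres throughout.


translate([375, 696, 0]) cylinder(h = 2856, r = 198);


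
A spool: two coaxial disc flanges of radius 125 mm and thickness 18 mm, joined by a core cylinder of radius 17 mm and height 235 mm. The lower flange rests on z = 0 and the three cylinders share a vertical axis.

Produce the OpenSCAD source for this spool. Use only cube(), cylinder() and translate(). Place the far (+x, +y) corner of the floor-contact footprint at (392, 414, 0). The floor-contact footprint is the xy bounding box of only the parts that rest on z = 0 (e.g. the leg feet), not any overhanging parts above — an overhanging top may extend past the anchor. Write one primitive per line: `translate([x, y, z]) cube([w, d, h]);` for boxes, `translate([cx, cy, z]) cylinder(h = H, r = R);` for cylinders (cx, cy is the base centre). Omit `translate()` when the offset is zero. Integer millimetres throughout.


translate([267, 289, 0]) cylinder(h = 18, r = 125);
translate([267, 289, 18]) cylinder(h = 235, r = 17);
translate([267, 289, 253]) cylinder(h = 18, r = 125);


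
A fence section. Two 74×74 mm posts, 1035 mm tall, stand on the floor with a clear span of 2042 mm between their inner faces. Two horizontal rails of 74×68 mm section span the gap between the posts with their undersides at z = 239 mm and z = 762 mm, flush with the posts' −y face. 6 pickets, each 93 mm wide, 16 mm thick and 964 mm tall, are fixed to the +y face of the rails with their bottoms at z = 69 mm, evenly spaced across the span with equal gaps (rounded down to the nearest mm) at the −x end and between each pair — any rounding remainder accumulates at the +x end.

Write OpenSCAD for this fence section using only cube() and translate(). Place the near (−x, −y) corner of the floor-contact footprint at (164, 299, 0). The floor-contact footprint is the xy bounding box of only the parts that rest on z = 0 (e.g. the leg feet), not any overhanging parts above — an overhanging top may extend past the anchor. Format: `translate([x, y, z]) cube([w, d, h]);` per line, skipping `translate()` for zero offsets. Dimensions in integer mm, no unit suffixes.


translate([164, 299, 0]) cube([74, 74, 1035]);
translate([2280, 299, 0]) cube([74, 74, 1035]);
translate([238, 299, 239]) cube([2042, 74, 68]);
translate([238, 299, 762]) cube([2042, 74, 68]);
translate([450, 373, 69]) cube([93, 16, 964]);
translate([755, 373, 69]) cube([93, 16, 964]);
translate([1060, 373, 69]) cube([93, 16, 964]);
translate([1365, 373, 69]) cube([93, 16, 964]);
translate([1670, 373, 69]) cube([93, 16, 964]);
translate([1975, 373, 69]) cube([93, 16, 964]);


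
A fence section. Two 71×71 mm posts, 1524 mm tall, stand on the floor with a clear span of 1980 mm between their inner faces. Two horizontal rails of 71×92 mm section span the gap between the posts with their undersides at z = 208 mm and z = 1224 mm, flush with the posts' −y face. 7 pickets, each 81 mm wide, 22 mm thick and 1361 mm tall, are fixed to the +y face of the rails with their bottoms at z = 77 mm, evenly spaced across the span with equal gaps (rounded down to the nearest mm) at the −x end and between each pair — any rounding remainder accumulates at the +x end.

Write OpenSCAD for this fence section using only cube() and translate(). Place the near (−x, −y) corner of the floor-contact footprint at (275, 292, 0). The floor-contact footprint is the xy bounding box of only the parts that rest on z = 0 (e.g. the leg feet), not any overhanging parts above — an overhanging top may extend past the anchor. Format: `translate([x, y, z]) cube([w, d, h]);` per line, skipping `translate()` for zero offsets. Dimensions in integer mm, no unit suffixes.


translate([275, 292, 0]) cube([71, 71, 1524]);
translate([2326, 292, 0]) cube([71, 71, 1524]);
translate([346, 292, 208]) cube([1980, 71, 92]);
translate([346, 292, 1224]) cube([1980, 71, 92]);
translate([522, 363, 77]) cube([81, 22, 1361]);
translate([779, 363, 77]) cube([81, 22, 1361]);
translate([1036, 363, 77]) cube([81, 22, 1361]);
translate([1293, 363, 77]) cube([81, 22, 1361]);
translate([1550, 363, 77]) cube([81, 22, 1361]);
translate([1807, 363, 77]) cube([81, 22, 1361]);
translate([2064, 363, 77]) cube([81, 22, 1361]);


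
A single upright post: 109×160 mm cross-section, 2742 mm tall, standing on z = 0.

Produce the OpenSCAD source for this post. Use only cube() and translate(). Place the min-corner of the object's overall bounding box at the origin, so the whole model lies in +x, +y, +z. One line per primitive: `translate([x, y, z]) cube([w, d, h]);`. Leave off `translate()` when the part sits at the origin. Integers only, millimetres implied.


cube([109, 160, 2742]);


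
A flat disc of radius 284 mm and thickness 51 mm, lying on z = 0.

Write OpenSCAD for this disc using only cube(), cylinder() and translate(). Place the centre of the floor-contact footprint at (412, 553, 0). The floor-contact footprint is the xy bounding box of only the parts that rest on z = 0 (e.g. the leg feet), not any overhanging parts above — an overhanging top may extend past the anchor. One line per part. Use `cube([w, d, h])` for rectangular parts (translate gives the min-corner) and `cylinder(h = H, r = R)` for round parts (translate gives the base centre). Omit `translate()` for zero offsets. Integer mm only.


translate([412, 553, 0]) cylinder(h = 51, r = 284);


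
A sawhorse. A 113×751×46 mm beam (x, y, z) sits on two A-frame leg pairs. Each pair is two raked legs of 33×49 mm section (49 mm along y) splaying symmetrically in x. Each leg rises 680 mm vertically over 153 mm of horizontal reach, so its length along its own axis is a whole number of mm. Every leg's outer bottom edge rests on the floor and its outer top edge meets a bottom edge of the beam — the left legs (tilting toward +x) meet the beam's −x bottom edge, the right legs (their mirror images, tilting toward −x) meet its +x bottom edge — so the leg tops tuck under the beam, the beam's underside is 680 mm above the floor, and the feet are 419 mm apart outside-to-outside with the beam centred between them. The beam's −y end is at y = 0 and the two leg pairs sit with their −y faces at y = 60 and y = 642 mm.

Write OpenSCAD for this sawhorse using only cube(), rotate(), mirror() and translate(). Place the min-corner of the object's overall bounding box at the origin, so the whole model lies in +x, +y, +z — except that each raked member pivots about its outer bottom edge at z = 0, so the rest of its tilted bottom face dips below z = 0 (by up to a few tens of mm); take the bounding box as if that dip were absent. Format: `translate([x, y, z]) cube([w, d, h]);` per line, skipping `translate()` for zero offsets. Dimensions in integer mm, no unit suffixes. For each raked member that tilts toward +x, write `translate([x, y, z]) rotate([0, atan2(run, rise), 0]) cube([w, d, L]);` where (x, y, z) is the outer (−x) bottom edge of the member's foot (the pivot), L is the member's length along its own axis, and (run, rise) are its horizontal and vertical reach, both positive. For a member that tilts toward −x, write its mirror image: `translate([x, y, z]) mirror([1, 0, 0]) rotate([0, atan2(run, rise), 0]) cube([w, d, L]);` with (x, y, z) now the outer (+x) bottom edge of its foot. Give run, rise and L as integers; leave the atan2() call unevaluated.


// leg length = √(153² + 680²) = 697
// right-leg outer foot x = 2·153 + 113 = 419
// beam min-corner = (153, 0, 680)
translate([153, 0, 680]) cube([113, 751, 46]);
translate([0, 60, 0]) rotate([0, atan2(153, 680), 0]) cube([33, 49, 697]);
translate([419, 60, 0]) mirror([1, 0, 0]) rotate([0, atan2(153, 680), 0]) cube([33, 49, 697]);
translate([0, 642, 0]) rotate([0, atan2(153, 680), 0]) cube([33, 49, 697]);
translate([419, 642, 0]) mirror([1, 0, 0]) rotate([0, atan2(153, 680), 0]) cube([33, 49, 697]);


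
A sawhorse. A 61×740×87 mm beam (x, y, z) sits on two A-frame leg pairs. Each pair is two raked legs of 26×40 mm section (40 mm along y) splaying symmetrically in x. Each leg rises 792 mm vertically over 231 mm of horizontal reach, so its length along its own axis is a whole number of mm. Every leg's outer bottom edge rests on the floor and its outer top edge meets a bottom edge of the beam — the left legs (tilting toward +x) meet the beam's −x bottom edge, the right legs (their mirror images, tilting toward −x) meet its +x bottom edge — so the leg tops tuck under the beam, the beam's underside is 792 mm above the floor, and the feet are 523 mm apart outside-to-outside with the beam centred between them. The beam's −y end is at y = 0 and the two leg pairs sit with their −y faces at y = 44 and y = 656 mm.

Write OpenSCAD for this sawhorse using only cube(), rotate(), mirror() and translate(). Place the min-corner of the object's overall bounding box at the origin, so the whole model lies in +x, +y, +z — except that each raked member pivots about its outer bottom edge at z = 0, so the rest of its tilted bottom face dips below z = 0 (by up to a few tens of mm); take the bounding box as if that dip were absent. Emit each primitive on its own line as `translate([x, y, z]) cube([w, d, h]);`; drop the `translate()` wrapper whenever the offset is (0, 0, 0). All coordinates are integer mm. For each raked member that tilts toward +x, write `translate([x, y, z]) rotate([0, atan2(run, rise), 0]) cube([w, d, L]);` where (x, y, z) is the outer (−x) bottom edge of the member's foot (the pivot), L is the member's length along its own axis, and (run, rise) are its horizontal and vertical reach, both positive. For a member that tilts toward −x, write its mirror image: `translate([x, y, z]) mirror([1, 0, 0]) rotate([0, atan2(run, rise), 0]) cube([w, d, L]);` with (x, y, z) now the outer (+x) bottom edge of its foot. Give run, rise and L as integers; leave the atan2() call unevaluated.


translate([231, 0, 792]) cube([61, 740, 87]);
translate([0, 44, 0]) rotate([0, atan2(231, 792), 0]) cube([26, 40, 825]);
translate([523, 44, 0]) mirror([1, 0, 0]) rotate([0, atan2(231, 792), 0]) cube([26, 40, 825]);
translate([0, 656, 0]) rotate([0, atan2(231, 792), 0]) cube([26, 40, 825]);
translate([523, 656, 0]) mirror([1, 0, 0]) rotate([0, atan2(231, 792), 0]) cube([26, 40, 825]);


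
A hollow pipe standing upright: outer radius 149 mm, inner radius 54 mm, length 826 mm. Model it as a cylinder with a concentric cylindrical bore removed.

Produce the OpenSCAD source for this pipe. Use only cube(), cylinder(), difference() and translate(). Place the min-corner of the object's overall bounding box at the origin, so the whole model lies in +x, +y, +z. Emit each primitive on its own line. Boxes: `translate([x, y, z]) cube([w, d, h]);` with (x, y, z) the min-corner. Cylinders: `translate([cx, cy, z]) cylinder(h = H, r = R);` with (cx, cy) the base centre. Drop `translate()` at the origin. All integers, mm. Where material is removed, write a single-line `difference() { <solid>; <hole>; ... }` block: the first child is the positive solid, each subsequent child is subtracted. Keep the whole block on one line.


difference() { translate([149, 149, 0]) cylinder(h = 826, r = 149); translate([149, 149, 0]) cylinder(h = 826, r = 54); }


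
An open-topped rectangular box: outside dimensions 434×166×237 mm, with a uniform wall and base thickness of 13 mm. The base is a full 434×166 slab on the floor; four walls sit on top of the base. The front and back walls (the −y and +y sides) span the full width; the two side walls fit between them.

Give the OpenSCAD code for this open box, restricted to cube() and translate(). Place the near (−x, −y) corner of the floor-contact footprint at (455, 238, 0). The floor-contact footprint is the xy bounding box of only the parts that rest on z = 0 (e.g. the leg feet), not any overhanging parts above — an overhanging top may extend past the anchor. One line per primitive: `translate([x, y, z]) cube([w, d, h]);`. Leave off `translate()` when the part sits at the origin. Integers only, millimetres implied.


translate([455, 238, 0]) cube([434, 166, 13]);
translate([455, 238, 13]) cube([434, 13, 224]);
translate([455, 391, 13]) cube([434, 13, 224]);
translate([455, 251, 13]) cube([13, 140, 224]);
translate([876, 251, 13]) cube([13, 140, 224]);
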